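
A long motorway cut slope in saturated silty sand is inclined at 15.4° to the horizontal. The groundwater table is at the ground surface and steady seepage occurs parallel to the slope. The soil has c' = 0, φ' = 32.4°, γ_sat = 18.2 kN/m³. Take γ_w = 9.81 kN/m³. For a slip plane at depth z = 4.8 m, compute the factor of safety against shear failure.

FS = 1.06

With seepage parallel to the slope and the water table at the surface, the effective normal stress on the slip plane uses the buoyant unit weight γ' = γ_sat − γ_w while the driving shear stress uses γ_sat:
FS = [c' + γ' z cos²β tanφ'] / [γ_sat z sinβ cosβ]
(For c' = 0 this reduces to FS = (γ'/γ_sat)·tanφ'/tanβ.)
γ' = 18.2 − 9.81 = 8.39 kN/m³
Numerator = 0.0 + 8.39·4.8·cos²15.4°·tan32.4° = 0.0 + 8.39·4.8·0.9295·0.6346 = 23.755 kPa
Denominator = 18.2·4.8·sin15.4°·cos15.4° = 18.2·4.8·0.2656·0.9641 = 22.366 kPa
FS = 23.755 / 22.366 = 1.062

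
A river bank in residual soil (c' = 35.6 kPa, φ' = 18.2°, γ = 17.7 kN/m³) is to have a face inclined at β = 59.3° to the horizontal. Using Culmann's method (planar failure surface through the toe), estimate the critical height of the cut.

Culmann's analysis gives the critical failure plane at α_cr = (β + φ')/2 = (59.3 + 18.2)/2 = 38.8°, and the critical height
H_c = (4c'/γ) · sinβ cosφ' / [1 − cos(β − φ')]
    = (4·35.6/17.7) · sin59.3°·cos18.2° / [1 − cos(41.1°)]
    = 8.045 · 0.8599·0.9500 / [1 − 0.7536]
    = 8.045 · 0.8168 / 0.2464
    = 26.67 m

H_c = 26.67 m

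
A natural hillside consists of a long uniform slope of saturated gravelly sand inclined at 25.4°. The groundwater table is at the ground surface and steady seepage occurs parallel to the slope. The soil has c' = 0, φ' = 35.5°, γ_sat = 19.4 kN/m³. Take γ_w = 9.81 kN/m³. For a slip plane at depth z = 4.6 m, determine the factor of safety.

FS = 0.74

With seepage parallel to the slope and the water table at the surface, the effective normal stress on the slip plane uses the buoyant unit weight γ' = γ_sat − γ_w while the driving shear stress uses γ_sat:
FS = [c' + γ' z cos²β tanφ'] / [γ_sat z sinβ cosβ]
(For c' = 0 this reduces to FS = (γ'/γ_sat)·tanφ'/tanβ.)
γ' = 19.4 − 9.81 = 9.59 kN/m³
Numerator = 0.0 + 9.59·4.6·cos²25.4°·tan35.5° = 0.0 + 9.59·4.6·0.8160·0.7133 = 25.677 kPa
Denominator = 19.4·4.6·sin25.4°·cos25.4° = 19.4·4.6·0.4289·0.9033 = 34.578 kPa
FS = 25.677 / 34.578 = 0.743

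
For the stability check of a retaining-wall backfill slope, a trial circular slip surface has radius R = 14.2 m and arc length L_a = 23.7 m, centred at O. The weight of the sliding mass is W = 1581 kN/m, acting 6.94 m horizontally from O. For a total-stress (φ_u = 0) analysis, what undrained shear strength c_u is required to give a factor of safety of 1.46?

c_u = 47.6 kPa

FS = c_u·L_a·R / (W·d), so c_u = FS·W·d / (L_a·R).
c_u = 1.46·1581·6.94 / (23.70·14.2) = 16019.3 / 336.54 = 47.60 kPa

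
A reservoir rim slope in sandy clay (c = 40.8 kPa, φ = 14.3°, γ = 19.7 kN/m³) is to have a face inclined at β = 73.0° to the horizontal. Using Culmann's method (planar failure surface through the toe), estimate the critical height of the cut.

H_c = 15.98 m

Culmann's analysis gives the critical failure plane at α_cr = (β + φ)/2 = (73.0 + 14.3)/2 = 43.6°, and the critical height
H_c = (4c/γ) · sinβ cosφ / [1 − cos(β − φ)]
    = (4·40.8/19.7) · sin73.0°·cos14.3° / [1 − cos(58.7°)]
    = 8.284 · 0.9563·0.9690 / [1 − 0.5195]
    = 8.284 · 0.9267 / 0.4805
    = 15.98 m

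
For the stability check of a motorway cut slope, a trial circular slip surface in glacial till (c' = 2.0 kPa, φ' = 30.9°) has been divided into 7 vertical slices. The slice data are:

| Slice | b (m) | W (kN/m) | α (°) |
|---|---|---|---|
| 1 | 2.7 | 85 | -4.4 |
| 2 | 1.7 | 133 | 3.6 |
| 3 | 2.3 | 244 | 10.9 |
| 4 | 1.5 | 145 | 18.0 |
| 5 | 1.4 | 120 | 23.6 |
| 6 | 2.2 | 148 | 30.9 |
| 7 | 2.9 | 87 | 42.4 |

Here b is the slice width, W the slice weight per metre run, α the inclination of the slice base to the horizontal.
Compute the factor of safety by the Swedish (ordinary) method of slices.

Ordinary method of slices: FS = Σ[c'·Δl_i + (W_i cosα_i)·tanφ'] / Σ W_i sinα_i, with Δl_i = b_i / cosα_i.
Slice 1: Δl = 2.7/cos(-4.4°) = 2.708 m; N'_1 = 85·cos(-4.4°) = 84.7; c'Δl = 5.42; W sinα = -6.5
Slice 2: Δl = 1.7/cos3.6° = 1.703 m; N'_2 = 133·cos3.6° = 132.7; c'Δl = 3.41; W sinα = 8.4
Slice 3: Δl = 2.3/cos10.9° = 2.342 m; N'_3 = 244·cos10.9° = 239.6; c'Δl = 4.68; W sinα = 46.1
Slice 4: Δl = 1.5/cos18.0° = 1.577 m; N'_4 = 145·cos18.0° = 137.9; c'Δl = 3.15; W sinα = 44.8
Slice 5: Δl = 1.4/cos23.6° = 1.528 m; N'_5 = 120·cos23.6° = 110.0; c'Δl = 3.06; W sinα = 48.0
Slice 6: Δl = 2.2/cos30.9° = 2.564 m; N'_6 = 148·cos30.9° = 127.0; c'Δl = 5.13; W sinα = 76.0
Slice 7: Δl = 2.9/cos42.4° = 3.927 m; N'_7 = 87·cos42.4° = 64.2; c'Δl = 7.85; W sinα = 58.7
Σc'Δl = 32.7 kN/m; ΣN' = 896.2 kN/m; ΣW sinα = 275.5 kN/m
Resisting = 32.7 + 896.2·tan30.9° = 32.7 + 536.4 = 569.1 kN/m
FS = 569.1 / 275.5 = 2.066

FS = 2.07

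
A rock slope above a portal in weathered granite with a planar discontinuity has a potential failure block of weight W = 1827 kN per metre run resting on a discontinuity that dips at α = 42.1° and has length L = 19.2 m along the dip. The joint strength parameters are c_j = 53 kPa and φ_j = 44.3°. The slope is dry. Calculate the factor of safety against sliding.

Resolving the block weight along and normal to the plane and applying the Mohr–Coulomb strength on the joint:
N' = W cosα = 1827·cos42.1° = 1355.6 kN/m
Driving force T = W sinα = 1827·sin42.1° = 1224.9 kN/m
Resisting force R = c_j·L + N'·tanφ_j = 53·19.2 + 1355.6·tan44.3° = 1017.6 + 1322.9 = 2340.5 kN/m
FS = R / T = 2340.5 / 1224.9 = 1.911

FS = 1.91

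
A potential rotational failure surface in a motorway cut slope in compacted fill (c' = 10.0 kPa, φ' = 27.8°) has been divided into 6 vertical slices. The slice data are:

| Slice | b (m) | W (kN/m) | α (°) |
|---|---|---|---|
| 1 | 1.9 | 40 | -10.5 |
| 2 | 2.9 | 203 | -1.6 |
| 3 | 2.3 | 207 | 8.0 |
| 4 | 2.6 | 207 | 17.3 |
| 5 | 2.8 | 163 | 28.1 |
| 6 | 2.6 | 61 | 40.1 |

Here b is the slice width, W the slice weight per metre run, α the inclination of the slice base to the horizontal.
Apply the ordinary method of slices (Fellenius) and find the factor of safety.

FS = 3.13

Ordinary method of slices: FS = Σ[c'·Δl_i + (W_i cosα_i)·tanφ'] / Σ W_i sinα_i, with Δl_i = b_i / cosα_i.
Slice 1: Δl = 1.9/cos(-10.5°) = 1.932 m; N'_1 = 40·cos(-10.5°) = 39.3; c'Δl = 19.32; W sinα = -7.3
Slice 2: Δl = 2.9/cos(-1.6°) = 2.901 m; N'_2 = 203·cos(-1.6°) = 202.9; c'Δl = 29.01; W sinα = -5.7
Slice 3: Δl = 2.3/cos8.0° = 2.323 m; N'_3 = 207·cos8.0° = 205.0; c'Δl = 23.23; W sinα = 28.8
Slice 4: Δl = 2.6/cos17.3° = 2.723 m; N'_4 = 207·cos17.3° = 197.6; c'Δl = 27.23; W sinα = 61.6
Slice 5: Δl = 2.8/cos28.1° = 3.174 m; N'_5 = 163·cos28.1° = 143.8; c'Δl = 31.74; W sinα = 76.8
Slice 6: Δl = 2.6/cos40.1° = 3.399 m; N'_6 = 61·cos40.1° = 46.7; c'Δl = 33.99; W sinα = 39.3
Σc'Δl = 164.5 kN/m; ΣN' = 835.3 kN/m; ΣW sinα = 193.5 kN/m
Resisting = 164.5 + 835.3·tan27.8° = 164.5 + 440.4 = 604.9 kN/m
FS = 604.9 / 193.5 = 3.127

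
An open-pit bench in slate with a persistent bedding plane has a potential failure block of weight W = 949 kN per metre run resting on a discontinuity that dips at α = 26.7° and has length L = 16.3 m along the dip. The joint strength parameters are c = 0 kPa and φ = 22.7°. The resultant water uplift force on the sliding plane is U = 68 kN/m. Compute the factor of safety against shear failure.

Resolving the block weight along and normal to the plane and applying the Mohr–Coulomb strength on the joint:
N' = W cosα − U = 949·cos26.7° − 68 = 779.8 kN/m
Driving force T = W sinα = 949·sin26.7° = 426.4 kN/m
Resisting force R = c·L + N'·tanφ = 0·16.3 + 779.8·tan22.7° = 0.0 + 326.2 = 326.2 kN/m
FS = R / T = 326.2 / 426.4 = 0.765

FS = 0.77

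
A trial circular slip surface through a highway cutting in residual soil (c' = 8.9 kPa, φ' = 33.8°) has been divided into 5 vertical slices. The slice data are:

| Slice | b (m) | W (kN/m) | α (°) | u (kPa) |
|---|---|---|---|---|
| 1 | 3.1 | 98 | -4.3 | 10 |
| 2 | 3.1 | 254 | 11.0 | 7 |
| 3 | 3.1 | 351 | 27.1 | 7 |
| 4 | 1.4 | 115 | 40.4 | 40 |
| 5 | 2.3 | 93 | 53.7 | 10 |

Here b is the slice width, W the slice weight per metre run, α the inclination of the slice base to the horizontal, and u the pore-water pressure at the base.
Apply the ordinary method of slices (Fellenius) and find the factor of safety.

Ordinary method of slices: FS = Σ[c'·Δl_i + (W_i cosα_i − u_i·Δl_i)·tanφ'] / Σ W_i sinα_i, with Δl_i = b_i / cosα_i.
Slice 1: Δl = 3.1/cos(-4.3°) = 3.109 m; N'_1 = 98·cos(-4.3°) − 10·3.109 = 66.6; c'Δl = 27.67; W sinα = -7.3
Slice 2: Δl = 3.1/cos11.0° = 3.158 m; N'_2 = 254·cos11.0° − 7·3.158 = 227.2; c'Δl = 28.11; W sinα = 48.5
Slice 3: Δl = 3.1/cos27.1° = 3.482 m; N'_3 = 351·cos27.1° − 7·3.482 = 288.1; c'Δl = 30.99; W sinα = 159.9
Slice 4: Δl = 1.4/cos40.4° = 1.838 m; N'_4 = 115·cos40.4° − 40·1.838 = 14.0; c'Δl = 16.36; W sinα = 74.5
Slice 5: Δl = 2.3/cos53.7° = 3.885 m; N'_5 = 93·cos53.7° − 10·3.885 = 16.2; c'Δl = 34.58; W sinα = 75.0
Σc'Δl = 137.7 kN/m; ΣN' = 612.2 kN/m; ΣW sinα = 350.5 kN/m
Resisting = 137.7 + 612.2·tan33.8° = 137.7 + 409.8 = 547.5 kN/m
FS = 547.5 / 350.5 = 1.562

FS = 1.56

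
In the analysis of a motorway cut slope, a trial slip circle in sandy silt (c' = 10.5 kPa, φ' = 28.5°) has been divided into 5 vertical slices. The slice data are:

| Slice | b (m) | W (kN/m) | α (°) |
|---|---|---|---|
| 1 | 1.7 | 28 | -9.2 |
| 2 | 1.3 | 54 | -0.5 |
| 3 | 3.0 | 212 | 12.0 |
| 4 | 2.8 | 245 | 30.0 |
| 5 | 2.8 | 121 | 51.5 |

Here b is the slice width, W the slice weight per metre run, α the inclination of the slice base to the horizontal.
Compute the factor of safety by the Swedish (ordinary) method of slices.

Ordinary method of slices: FS = Σ[c'·Δl_i + (W_i cosα_i)·tanφ'] / Σ W_i sinα_i, with Δl_i = b_i / cosα_i.
Slice 1: Δl = 1.7/cos(-9.2°) = 1.722 m; N'_1 = 28·cos(-9.2°) = 27.6; c'Δl = 18.08; W sinα = -4.5
Slice 2: Δl = 1.3/cos(-0.5°) = 1.300 m; N'_2 = 54·cos(-0.5°) = 54.0; c'Δl = 13.65; W sinα = -0.5
Slice 3: Δl = 3.0/cos12.0° = 3.067 m; N'_3 = 212·cos12.0° = 207.4; c'Δl = 32.20; W sinα = 44.1
Slice 4: Δl = 2.8/cos30.0° = 3.233 m; N'_4 = 245·cos30.0° = 212.2; c'Δl = 33.95; W sinα = 122.5
Slice 5: Δl = 2.8/cos51.5° = 4.498 m; N'_5 = 121·cos51.5° = 75.3; c'Δl = 47.23; W sinα = 94.7
Σc'Δl = 145.1 kN/m; ΣN' = 576.5 kN/m; ΣW sinα = 256.3 kN/m
Resisting = 145.1 + 576.5·tan28.5° = 145.1 + 313.0 = 458.1 kN/m
FS = 458.1 / 256.3 = 1.787

FS = 1.79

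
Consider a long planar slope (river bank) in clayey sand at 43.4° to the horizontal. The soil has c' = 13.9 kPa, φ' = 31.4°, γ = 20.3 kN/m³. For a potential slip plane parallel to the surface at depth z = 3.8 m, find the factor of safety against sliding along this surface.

FS = 1.01

For an infinite slope with a slip plane parallel to the surface (no pore pressure): FS = [c' + γz cos²β tanφ'] / [γz sinβ cosβ].
γz = 20.3·3.8 = 77.14 kN/m²
Numerator = 13.9 + 77.14·cos²43.4°·tan31.4° = 13.9 + 77.14·0.5279·0.6104 = 38.757 kPa
Denominator = 77.14·sin43.4°·cos43.4° = 77.14·0.6871·0.7266 = 38.510 kPa
FS = 38.757 / 38.510 = 1.006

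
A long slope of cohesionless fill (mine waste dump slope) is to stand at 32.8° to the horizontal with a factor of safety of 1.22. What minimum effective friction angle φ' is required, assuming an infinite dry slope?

FS = tanφ'/tanβ ⇒ tanφ' = FS · tanβ = 1.22 · tan32.8° = 0.7862
φ' = arctan(0.7862) = 38.18°

φ' = 38.2°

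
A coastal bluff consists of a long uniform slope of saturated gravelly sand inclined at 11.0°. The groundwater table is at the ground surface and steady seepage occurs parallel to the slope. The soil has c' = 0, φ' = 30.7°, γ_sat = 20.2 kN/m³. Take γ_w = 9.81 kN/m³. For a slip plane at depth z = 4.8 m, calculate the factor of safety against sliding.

FS = 1.57

With seepage parallel to the slope and the water table at the surface, the effective normal stress on the slip plane uses the buoyant unit weight γ' = γ_sat − γ_w while the driving shear stress uses γ_sat:
FS = [c' + γ' z cos²β tanφ'] / [γ_sat z sinβ cosβ]
(For c' = 0 this reduces to FS = (γ'/γ_sat)·tanφ'/tanβ.)
γ' = 20.2 − 9.81 = 10.39 kN/m³
Numerator = 0.0 + 10.39·4.8·cos²11.0°·tan30.7° = 0.0 + 10.39·4.8·0.9636·0.5938 = 28.534 kPa
Denominator = 20.2·4.8·sin11.0°·cos11.0° = 20.2·4.8·0.1908·0.9816 = 18.161 kPa
FS = 28.534 / 18.161 = 1.571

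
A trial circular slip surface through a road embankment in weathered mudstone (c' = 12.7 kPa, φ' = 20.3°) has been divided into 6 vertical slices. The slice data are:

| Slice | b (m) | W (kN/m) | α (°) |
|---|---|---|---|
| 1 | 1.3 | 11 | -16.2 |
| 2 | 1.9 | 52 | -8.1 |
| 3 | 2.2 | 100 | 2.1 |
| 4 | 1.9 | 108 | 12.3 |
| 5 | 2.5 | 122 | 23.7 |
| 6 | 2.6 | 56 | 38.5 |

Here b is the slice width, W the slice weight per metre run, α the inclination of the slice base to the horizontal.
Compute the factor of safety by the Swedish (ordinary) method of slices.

Ordinary method of slices: FS = Σ[c'·Δl_i + (W_i cosα_i)·tanφ'] / Σ W_i sinα_i, with Δl_i = b_i / cosα_i.
Slice 1: Δl = 1.3/cos(-16.2°) = 1.354 m; N'_1 = 11·cos(-16.2°) = 10.6; c'Δl = 17.19; W sinα = -3.1
Slice 2: Δl = 1.9/cos(-8.1°) = 1.919 m; N'_2 = 52·cos(-8.1°) = 51.5; c'Δl = 24.37; W sinα = -7.3
Slice 3: Δl = 2.2/cos2.1° = 2.201 m; N'_3 = 100·cos2.1° = 99.9; c'Δl = 27.96; W sinα = 3.7
Slice 4: Δl = 1.9/cos12.3° = 1.945 m; N'_4 = 108·cos12.3° = 105.5; c'Δl = 24.70; W sinα = 23.0
Slice 5: Δl = 2.5/cos23.7° = 2.730 m; N'_5 = 122·cos23.7° = 111.7; c'Δl = 34.67; W sinα = 49.0
Slice 6: Δl = 2.6/cos38.5° = 3.322 m; N'_6 = 56·cos38.5° = 43.8; c'Δl = 42.19; W sinα = 34.9
Σc'Δl = 171.1 kN/m; ΣN' = 423.0 kN/m; ΣW sinα = 100.2 kN/m
Resisting = 171.1 + 423.0·tan20.3° = 171.1 + 156.5 = 327.6 kN/m
FS = 327.6 / 100.2 = 3.270

FS = 3.27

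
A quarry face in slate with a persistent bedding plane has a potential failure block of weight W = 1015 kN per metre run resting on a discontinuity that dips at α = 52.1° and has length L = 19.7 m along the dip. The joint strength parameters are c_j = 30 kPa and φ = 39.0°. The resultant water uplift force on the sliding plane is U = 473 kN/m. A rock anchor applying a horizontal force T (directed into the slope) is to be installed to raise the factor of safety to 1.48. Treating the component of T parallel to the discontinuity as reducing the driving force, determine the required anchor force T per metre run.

T = 305 kN/m

Resolving forces along and normal to the sliding plane, with the horizontal anchor force T adding T·sinα to the effective normal force and T·cosα acting up the plane against the driving force:
FS = [c_jL + (W cosα − U + T sinα) tanφ] / [W sinα − T cosα]
Without the anchor: N' = 150.5 kN/m, driving T_d = 800.9 kN/m, resisting R = 30·19.7 + 150.5·tan39.0° = 712.9 kN/m, FS = 0.89.
Setting FS = 1.48 and solving for T:
1.48·(800.9 − T cos52.1°) = 712.9 + T sin52.1°·tan39.0°
T·(sin52.1°·tan39.0° + 1.48·cos52.1°) = 1.48·800.9 − 712.9
T·(0.7891·0.8098 + 1.48·0.6143) = 1185.4 − 712.9 = 472.5
T·1.5481 = 472.5
T = 305.2 kN/m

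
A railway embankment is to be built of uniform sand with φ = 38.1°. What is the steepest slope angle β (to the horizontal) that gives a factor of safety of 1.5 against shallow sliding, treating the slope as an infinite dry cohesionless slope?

β = 27.6°

For an infinite dry cohesionless slope FS = tanφ/tanβ, so tanβ = tanφ / FS.
tanβ = tan38.1° / 1.5 = 0.7841 / 1.5 = 0.5227
β = arctan(0.5227) = 27.60°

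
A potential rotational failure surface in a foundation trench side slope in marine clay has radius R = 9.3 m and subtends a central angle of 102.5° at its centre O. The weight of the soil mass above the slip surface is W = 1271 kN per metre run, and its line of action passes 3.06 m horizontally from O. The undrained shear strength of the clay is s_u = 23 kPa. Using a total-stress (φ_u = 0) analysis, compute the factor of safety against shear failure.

FS = 0.92

Taking moments about the centre O, the resisting moment is provided by the undrained shear strength acting along the arc:
Arc length L_a = R·θ = 9.3·(102.5°·π/180) = 9.3·1.7890 = 16.64 m
M_R = s_u·L_a·R = 23·16.64·9.3 = 3558.7 kN·m/m
M_D = W·d = 1271·3.06 = 3889.3 kN·m/m
FS = M_R / M_D = 3558.7 / 3889.3 = 0.915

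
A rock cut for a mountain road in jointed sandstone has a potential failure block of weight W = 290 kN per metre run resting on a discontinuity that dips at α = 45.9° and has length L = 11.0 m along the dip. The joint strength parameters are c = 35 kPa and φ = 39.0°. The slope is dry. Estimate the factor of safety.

FS = 2.63

Resolving the block weight along and normal to the plane and applying the Mohr–Coulomb strength on the joint:
N' = W cosα = 290·cos45.9° = 201.8 kN/m
Driving force T = W sinα = 290·sin45.9° = 208.3 kN/m
Resisting force R = c·L + N'·tanφ = 35·11.0 + 201.8·tan39.0° = 385.0 + 163.4 = 548.4 kN/m
FS = R / T = 548.4 / 208.3 = 2.633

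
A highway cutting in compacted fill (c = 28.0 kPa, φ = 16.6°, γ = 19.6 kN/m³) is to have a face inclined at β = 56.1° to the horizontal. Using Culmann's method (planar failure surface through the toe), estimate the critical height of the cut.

H_c = 19.90 m

Culmann's analysis gives the critical failure plane at α_cr = (β + φ)/2 = (56.1 + 16.6)/2 = 36.4°, and the critical height
H_c = (4c/γ) · sinβ cosφ / [1 − cos(β − φ)]
    = (4·28.0/19.6) · sin56.1°·cos16.6° / [1 − cos(39.5°)]
    = 5.714 · 0.8300·0.9583 / [1 − 0.7716]
    = 5.714 · 0.7954 / 0.2284
    = 19.90 m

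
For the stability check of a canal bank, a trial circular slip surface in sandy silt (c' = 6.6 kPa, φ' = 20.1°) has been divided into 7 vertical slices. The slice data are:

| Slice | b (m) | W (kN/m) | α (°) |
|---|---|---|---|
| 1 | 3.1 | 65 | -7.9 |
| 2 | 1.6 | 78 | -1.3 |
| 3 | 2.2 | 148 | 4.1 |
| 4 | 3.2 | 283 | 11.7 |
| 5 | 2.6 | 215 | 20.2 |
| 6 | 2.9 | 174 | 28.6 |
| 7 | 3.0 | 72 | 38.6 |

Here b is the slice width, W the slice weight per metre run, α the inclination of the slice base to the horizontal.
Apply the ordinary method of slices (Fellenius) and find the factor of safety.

FS = 1.89

Ordinary method of slices: FS = Σ[c'·Δl_i + (W_i cosα_i)·tanφ'] / Σ W_i sinα_i, with Δl_i = b_i / cosα_i.
Slice 1: Δl = 3.1/cos(-7.9°) = 3.130 m; N'_1 = 65·cos(-7.9°) = 64.4; c'Δl = 20.66; W sinα = -8.9
Slice 2: Δl = 1.6/cos(-1.3°) = 1.600 m; N'_2 = 78·cos(-1.3°) = 78.0; c'Δl = 10.56; W sinα = -1.8
Slice 3: Δl = 2.2/cos4.1° = 2.206 m; N'_3 = 148·cos4.1° = 147.6; c'Δl = 14.56; W sinα = 10.6
Slice 4: Δl = 3.2/cos11.7° = 3.268 m; N'_4 = 283·cos11.7° = 277.1; c'Δl = 21.57; W sinα = 57.4
Slice 5: Δl = 2.6/cos20.2° = 2.770 m; N'_5 = 215·cos20.2° = 201.8; c'Δl = 18.28; W sinα = 74.2
Slice 6: Δl = 2.9/cos28.6° = 3.303 m; N'_6 = 174·cos28.6° = 152.8; c'Δl = 21.80; W sinα = 83.3
Slice 7: Δl = 3.0/cos38.6° = 3.839 m; N'_7 = 72·cos38.6° = 56.3; c'Δl = 25.34; W sinα = 44.9
Σc'Δl = 132.8 kN/m; ΣN' = 977.9 kN/m; ΣW sinα = 259.7 kN/m
Resisting = 132.8 + 977.9·tan20.1° = 132.8 + 357.9 = 490.6 kN/m
FS = 490.6 / 259.7 = 1.889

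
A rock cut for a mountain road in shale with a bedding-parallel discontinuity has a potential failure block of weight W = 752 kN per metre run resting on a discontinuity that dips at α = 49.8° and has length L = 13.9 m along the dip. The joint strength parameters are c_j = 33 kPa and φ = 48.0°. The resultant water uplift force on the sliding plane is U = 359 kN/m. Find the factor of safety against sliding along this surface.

Resolving the block weight along and normal to the plane and applying the Mohr–Coulomb strength on the joint:
N' = W cosα − U = 752·cos49.8° − 359 = 126.4 kN/m
Driving force T = W sinα = 752·sin49.8° = 574.4 kN/m
Resisting force R = c_j·L + N'·tanφ = 33·13.9 + 126.4·tan48.0° = 458.7 + 140.4 = 599.1 kN/m
FS = R / T = 599.1 / 574.4 = 1.043

FS = 1.04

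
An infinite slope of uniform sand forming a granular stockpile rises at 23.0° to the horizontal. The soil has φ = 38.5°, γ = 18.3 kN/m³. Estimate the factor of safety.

FS = 1.87

For a dry cohesionless infinite slope the factor of safety is FS = tanφ / tanβ.
FS = tan38.5° / tan23.0° = 0.7954 / 0.4245 = 1.874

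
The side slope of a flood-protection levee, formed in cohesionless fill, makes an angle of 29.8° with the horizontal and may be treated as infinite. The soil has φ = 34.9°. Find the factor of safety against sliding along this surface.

For a dry cohesionless infinite slope the factor of safety is FS = tanφ / tanβ.
FS = tan34.9° / tan29.8° = 0.6976 / 0.5727 = 1.218

FS = 1.22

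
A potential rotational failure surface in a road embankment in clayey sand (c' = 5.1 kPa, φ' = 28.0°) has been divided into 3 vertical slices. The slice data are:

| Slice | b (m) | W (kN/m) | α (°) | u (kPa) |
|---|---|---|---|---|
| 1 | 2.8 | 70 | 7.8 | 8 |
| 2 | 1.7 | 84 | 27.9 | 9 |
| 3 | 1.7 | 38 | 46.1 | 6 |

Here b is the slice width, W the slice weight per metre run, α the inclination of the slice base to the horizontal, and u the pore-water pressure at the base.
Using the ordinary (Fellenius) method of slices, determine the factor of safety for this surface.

FS = 1.29

Ordinary method of slices: FS = Σ[c'·Δl_i + (W_i cosα_i − u_i·Δl_i)·tanφ'] / Σ W_i sinα_i, with Δl_i = b_i / cosα_i.
Slice 1: Δl = 2.8/cos7.8° = 2.826 m; N'_1 = 70·cos7.8° − 8·2.826 = 46.7; c'Δl = 14.41; W sinα = 9.5
Slice 2: Δl = 1.7/cos27.9° = 1.924 m; N'_2 = 84·cos27.9° − 9·1.924 = 56.9; c'Δl = 9.81; W sinα = 39.3
Slice 3: Δl = 1.7/cos46.1° = 2.452 m; N'_3 = 38·cos46.1° − 6·2.452 = 11.6; c'Δl = 12.50; W sinα = 27.4
Σc'Δl = 36.7 kN/m; ΣN' = 115.3 kN/m; ΣW sinα = 76.2 kN/m
Resisting = 36.7 + 115.3·tan28.0° = 36.7 + 61.3 = 98.0 kN/m
FS = 98.0 / 76.2 = 1.287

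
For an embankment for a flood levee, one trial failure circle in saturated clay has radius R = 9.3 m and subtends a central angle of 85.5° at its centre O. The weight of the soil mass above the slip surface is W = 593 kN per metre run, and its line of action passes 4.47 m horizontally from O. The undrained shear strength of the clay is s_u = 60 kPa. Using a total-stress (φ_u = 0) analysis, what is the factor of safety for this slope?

FS = 2.92

Taking moments about the centre O, the resisting moment is provided by the undrained shear strength acting along the arc:
Arc length L_a = R·θ = 9.3·(85.5°·π/180) = 9.3·1.4923 = 13.88 m
M_R = s_u·L_a·R = 60·13.88·9.3 = 7743.9 kN·m/m
M_D = W·d = 593·4.47 = 2650.7 kN·m/m
FS = M_R / M_D = 7743.9 / 2650.7 = 2.921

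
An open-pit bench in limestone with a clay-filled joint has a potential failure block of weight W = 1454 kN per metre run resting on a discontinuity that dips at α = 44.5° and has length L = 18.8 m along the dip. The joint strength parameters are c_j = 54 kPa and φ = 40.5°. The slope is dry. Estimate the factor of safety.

Resolving the block weight along and normal to the plane and applying the Mohr–Coulomb strength on the joint:
N' = W cosα = 1454·cos44.5° = 1037.1 kN/m
Driving force T = W sinα = 1454·sin44.5° = 1019.1 kN/m
Resisting force R = c_j·L + N'·tanφ = 54·18.8 + 1037.1·tan40.5° = 1015.2 + 885.7 = 1900.9 kN/m
FS = R / T = 1900.9 / 1019.1 = 1.865

FS = 1.87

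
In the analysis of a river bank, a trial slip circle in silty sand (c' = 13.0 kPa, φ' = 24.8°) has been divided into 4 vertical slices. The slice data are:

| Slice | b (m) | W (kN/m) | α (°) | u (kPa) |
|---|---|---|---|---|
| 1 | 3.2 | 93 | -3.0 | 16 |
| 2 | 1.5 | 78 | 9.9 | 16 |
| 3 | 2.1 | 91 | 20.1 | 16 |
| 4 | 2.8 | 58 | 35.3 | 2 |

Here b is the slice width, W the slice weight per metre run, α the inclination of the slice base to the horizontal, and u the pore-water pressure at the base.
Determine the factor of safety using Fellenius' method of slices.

Ordinary method of slices: FS = Σ[c'·Δl_i + (W_i cosα_i − u_i·Δl_i)·tanφ'] / Σ W_i sinα_i, with Δl_i = b_i / cosα_i.
Slice 1: Δl = 3.2/cos(-3.0°) = 3.204 m; N'_1 = 93·cos(-3.0°) − 16·3.204 = 41.6; c'Δl = 41.66; W sinα = -4.9
Slice 2: Δl = 1.5/cos9.9° = 1.523 m; N'_2 = 78·cos9.9° − 16·1.523 = 52.5; c'Δl = 19.79; W sinα = 13.4
Slice 3: Δl = 2.1/cos20.1° = 2.236 m; N'_3 = 91·cos20.1° − 16·2.236 = 49.7; c'Δl = 29.07; W sinα = 31.3
Slice 4: Δl = 2.8/cos35.3° = 3.431 m; N'_4 = 58·cos35.3° − 2·3.431 = 40.5; c'Δl = 44.60; W sinα = 33.5
Σc'Δl = 135.1 kN/m; ΣN' = 184.2 kN/m; ΣW sinα = 73.3 kN/m
Resisting = 135.1 + 184.2·tan24.8° = 135.1 + 85.1 = 220.2 kN/m
FS = 220.2 / 73.3 = 3.003

FS = 3.00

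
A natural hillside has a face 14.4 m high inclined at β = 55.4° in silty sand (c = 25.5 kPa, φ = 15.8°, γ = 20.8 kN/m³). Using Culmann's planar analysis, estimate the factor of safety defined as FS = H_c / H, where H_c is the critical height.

H_c = (4c/γ) · sinβ cosφ / [1 − cos(β − φ)]
    = (4·25.5/20.8) · sin55.4°·cos15.8° / [1 − cos39.6°]
    = 4.904 · 0.7920 / 0.2295 = 16.92 m
FS = H_c / H = 16.92 / 14.4 = 1.175

FS = 1.18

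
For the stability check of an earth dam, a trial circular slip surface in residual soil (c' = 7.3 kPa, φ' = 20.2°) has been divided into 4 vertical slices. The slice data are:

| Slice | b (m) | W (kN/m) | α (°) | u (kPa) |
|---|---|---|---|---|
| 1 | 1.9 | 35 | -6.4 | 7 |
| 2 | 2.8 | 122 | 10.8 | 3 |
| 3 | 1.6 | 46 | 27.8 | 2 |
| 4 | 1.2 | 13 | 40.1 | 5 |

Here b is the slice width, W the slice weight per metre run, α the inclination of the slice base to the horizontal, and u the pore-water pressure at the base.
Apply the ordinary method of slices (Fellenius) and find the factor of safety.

Ordinary method of slices: FS = Σ[c'·Δl_i + (W_i cosα_i − u_i·Δl_i)·tanφ'] / Σ W_i sinα_i, with Δl_i = b_i / cosα_i.
Slice 1: Δl = 1.9/cos(-6.4°) = 1.912 m; N'_1 = 35·cos(-6.4°) − 7·1.912 = 21.4; c'Δl = 13.96; W sinα = -3.9
Slice 2: Δl = 2.8/cos10.8° = 2.850 m; N'_2 = 122·cos10.8° − 3·2.850 = 111.3; c'Δl = 20.81; W sinα = 22.9
Slice 3: Δl = 1.6/cos27.8° = 1.809 m; N'_3 = 46·cos27.8° − 2·1.809 = 37.1; c'Δl = 13.20; W sinα = 21.5
Slice 4: Δl = 1.2/cos40.1° = 1.569 m; N'_4 = 13·cos40.1° − 5·1.569 = 2.1; c'Δl = 11.45; W sinα = 8.4
Σc'Δl = 59.4 kN/m; ΣN' = 171.9 kN/m; ΣW sinα = 48.8 kN/m
Resisting = 59.4 + 171.9·tan20.2° = 59.4 + 63.2 = 122.7 kN/m
FS = 122.7 / 48.8 = 2.514

FS = 2.51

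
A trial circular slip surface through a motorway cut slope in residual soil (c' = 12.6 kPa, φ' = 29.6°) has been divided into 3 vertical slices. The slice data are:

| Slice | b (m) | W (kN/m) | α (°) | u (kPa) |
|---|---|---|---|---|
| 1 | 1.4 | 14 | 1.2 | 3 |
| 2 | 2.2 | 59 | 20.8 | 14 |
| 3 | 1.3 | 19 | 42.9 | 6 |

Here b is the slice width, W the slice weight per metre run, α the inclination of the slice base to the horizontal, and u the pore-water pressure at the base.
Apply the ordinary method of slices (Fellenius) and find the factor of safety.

Ordinary method of slices: FS = Σ[c'·Δl_i + (W_i cosα_i − u_i·Δl_i)·tanφ'] / Σ W_i sinα_i, with Δl_i = b_i / cosα_i.
Slice 1: Δl = 1.4/cos1.2° = 1.400 m; N'_1 = 14·cos1.2° − 3·1.400 = 9.8; c'Δl = 17.64; W sinα = 0.3
Slice 2: Δl = 2.2/cos20.8° = 2.353 m; N'_2 = 59·cos20.8° − 14·2.353 = 22.2; c'Δl = 29.65; W sinα = 21.0
Slice 3: Δl = 1.3/cos42.9° = 1.775 m; N'_3 = 19·cos42.9° − 6·1.775 = 3.3; c'Δl = 22.36; W sinα = 12.9
Σc'Δl = 69.7 kN/m; ΣN' = 35.3 kN/m; ΣW sinα = 34.2 kN/m
Resisting = 69.7 + 35.3·tan29.6° = 69.7 + 20.0 = 89.7 kN/m
FS = 89.7 / 34.2 = 2.624

FS = 2.62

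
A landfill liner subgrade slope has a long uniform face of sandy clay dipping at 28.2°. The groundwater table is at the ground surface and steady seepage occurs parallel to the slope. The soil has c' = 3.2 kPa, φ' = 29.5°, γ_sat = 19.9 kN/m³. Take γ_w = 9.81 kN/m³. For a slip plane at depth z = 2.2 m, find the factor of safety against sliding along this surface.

FS = 0.71

With seepage parallel to the slope and the water table at the surface, the effective normal stress on the slip plane uses the buoyant unit weight γ' = γ_sat − γ_w while the driving shear stress uses γ_sat:
FS = [c' + γ' z cos²β tanφ'] / [γ_sat z sinβ cosβ]
γ' = 19.9 − 9.81 = 10.09 kN/m³
Numerator = 3.2 + 10.09·2.2·cos²28.2°·tan29.5° = 3.2 + 10.09·2.2·0.7767·0.5658 = 12.955 kPa
Denominator = 19.9·2.2·sin28.2°·cos28.2° = 19.9·2.2·0.4726·0.8813 = 18.233 kPa
FS = 12.955 / 18.233 = 0.711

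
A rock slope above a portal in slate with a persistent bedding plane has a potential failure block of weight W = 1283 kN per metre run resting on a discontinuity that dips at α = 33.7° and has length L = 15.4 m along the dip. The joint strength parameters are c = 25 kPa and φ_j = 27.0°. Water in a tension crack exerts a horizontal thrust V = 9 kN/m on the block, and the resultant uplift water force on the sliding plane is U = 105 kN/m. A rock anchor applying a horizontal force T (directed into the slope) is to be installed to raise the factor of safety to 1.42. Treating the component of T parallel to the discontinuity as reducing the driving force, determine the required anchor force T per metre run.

T = 102 kN/m

Resolving forces along and normal to the sliding plane, with the horizontal anchor force T adding T·sinα to the effective normal force and T·cosα acting up the plane against the driving force:
FS = [cL + (W cosα − U − V sinα + T sinα) tanφ_j] / [W sinα + V cosα − T cosα]
Without the anchor: N' = 957.4 kN/m, driving T_d = 719.4 kN/m, resisting R = 25·15.4 + 957.4·tan27.0° = 872.8 kN/m, FS = 1.21.
Setting FS = 1.42 and solving for T:
1.42·(719.4 − T cos33.7°) = 872.8 + T sin33.7°·tan27.0°
T·(sin33.7°·tan27.0° + 1.42·cos33.7°) = 1.42·719.4 − 872.8
T·(0.5548·0.5095 + 1.42·0.8320) = 1021.5 − 872.8 = 148.7
T·1.4641 = 148.7
T = 101.5 kN/m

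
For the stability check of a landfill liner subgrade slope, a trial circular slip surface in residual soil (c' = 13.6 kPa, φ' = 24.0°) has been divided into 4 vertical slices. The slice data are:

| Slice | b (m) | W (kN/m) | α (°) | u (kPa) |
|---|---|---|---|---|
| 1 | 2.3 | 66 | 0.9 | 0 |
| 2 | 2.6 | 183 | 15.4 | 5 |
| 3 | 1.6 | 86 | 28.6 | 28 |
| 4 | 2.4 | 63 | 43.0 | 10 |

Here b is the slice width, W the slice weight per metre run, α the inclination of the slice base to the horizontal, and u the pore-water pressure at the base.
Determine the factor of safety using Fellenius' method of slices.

FS = 1.91

Ordinary method of slices: FS = Σ[c'·Δl_i + (W_i cosα_i − u_i·Δl_i)·tanφ'] / Σ W_i sinα_i, with Δl_i = b_i / cosα_i.
Slice 1: Δl = 2.3/cos0.9° = 2.300 m; N'_1 = 66·cos0.9° − 0·2.300 = 66.0; c'Δl = 31.28; W sinα = 1.0
Slice 2: Δl = 2.6/cos15.4° = 2.697 m; N'_2 = 183·cos15.4° − 5·2.697 = 162.9; c'Δl = 36.68; W sinα = 48.6
Slice 3: Δl = 1.6/cos28.6° = 1.822 m; N'_3 = 86·cos28.6° − 28·1.822 = 24.5; c'Δl = 24.78; W sinα = 41.2
Slice 4: Δl = 2.4/cos43.0° = 3.282 m; N'_4 = 63·cos43.0° − 10·3.282 = 13.3; c'Δl = 44.63; W sinα = 43.0
Σc'Δl = 137.4 kN/m; ΣN' = 266.7 kN/m; ΣW sinα = 133.8 kN/m
Resisting = 137.4 + 266.7·tan24.0° = 137.4 + 118.7 = 256.1 kN/m
FS = 256.1 / 133.8 = 1.915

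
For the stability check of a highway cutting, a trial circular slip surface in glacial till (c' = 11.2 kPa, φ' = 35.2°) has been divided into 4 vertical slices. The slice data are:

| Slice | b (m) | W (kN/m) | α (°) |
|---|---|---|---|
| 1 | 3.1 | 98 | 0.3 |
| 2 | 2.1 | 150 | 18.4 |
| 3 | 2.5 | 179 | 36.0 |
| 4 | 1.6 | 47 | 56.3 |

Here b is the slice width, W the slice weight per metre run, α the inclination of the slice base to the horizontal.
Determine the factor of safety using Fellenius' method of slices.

FS = 2.17

Ordinary method of slices: FS = Σ[c'·Δl_i + (W_i cosα_i)·tanφ'] / Σ W_i sinα_i, with Δl_i = b_i / cosα_i.
Slice 1: Δl = 3.1/cos0.3° = 3.100 m; N'_1 = 98·cos0.3° = 98.0; c'Δl = 34.72; W sinα = 0.5
Slice 2: Δl = 2.1/cos18.4° = 2.213 m; N'_2 = 150·cos18.4° = 142.3; c'Δl = 24.79; W sinα = 47.3
Slice 3: Δl = 2.5/cos36.0° = 3.090 m; N'_3 = 179·cos36.0° = 144.8; c'Δl = 34.61; W sinα = 105.2
Slice 4: Δl = 1.6/cos56.3° = 2.884 m; N'_4 = 47·cos56.3° = 26.1; c'Δl = 32.30; W sinα = 39.1
Σc'Δl = 126.4 kN/m; ΣN' = 411.2 kN/m; ΣW sinα = 192.2 kN/m
Resisting = 126.4 + 411.2·tan35.2° = 126.4 + 290.1 = 416.5 kN/m
FS = 416.5 / 192.2 = 2.167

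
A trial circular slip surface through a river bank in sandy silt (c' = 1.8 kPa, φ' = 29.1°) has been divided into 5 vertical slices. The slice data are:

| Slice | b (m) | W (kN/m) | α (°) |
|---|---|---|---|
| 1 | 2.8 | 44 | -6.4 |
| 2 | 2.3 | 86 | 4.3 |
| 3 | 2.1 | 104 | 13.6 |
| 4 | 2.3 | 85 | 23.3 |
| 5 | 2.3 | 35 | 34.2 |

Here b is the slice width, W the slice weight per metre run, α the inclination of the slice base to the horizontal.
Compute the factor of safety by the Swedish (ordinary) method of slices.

FS = 2.66

Ordinary method of slices: FS = Σ[c'·Δl_i + (W_i cosα_i)·tanφ'] / Σ W_i sinα_i, with Δl_i = b_i / cosα_i.
Slice 1: Δl = 2.8/cos(-6.4°) = 2.818 m; N'_1 = 44·cos(-6.4°) = 43.7; c'Δl = 5.07; W sinα = -4.9
Slice 2: Δl = 2.3/cos4.3° = 2.306 m; N'_2 = 86·cos4.3° = 85.8; c'Δl = 4.15; W sinα = 6.4
Slice 3: Δl = 2.1/cos13.6° = 2.161 m; N'_3 = 104·cos13.6° = 101.1; c'Δl = 3.89; W sinα = 24.5
Slice 4: Δl = 2.3/cos23.3° = 2.504 m; N'_4 = 85·cos23.3° = 78.1; c'Δl = 4.51; W sinα = 33.6
Slice 5: Δl = 2.3/cos34.2° = 2.781 m; N'_5 = 35·cos34.2° = 28.9; c'Δl = 5.01; W sinα = 19.7
Σc'Δl = 22.6 kN/m; ΣN' = 337.6 kN/m; ΣW sinα = 79.3 kN/m
Resisting = 22.6 + 337.6·tan29.1° = 22.6 + 187.9 = 210.5 kN/m
FS = 210.5 / 79.3 = 2.655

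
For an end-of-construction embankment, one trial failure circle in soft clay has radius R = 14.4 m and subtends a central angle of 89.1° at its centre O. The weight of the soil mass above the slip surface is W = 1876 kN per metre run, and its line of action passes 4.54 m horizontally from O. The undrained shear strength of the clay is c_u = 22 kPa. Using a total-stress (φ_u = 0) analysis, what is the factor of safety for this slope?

Taking moments about the centre O, the resisting moment is provided by the undrained shear strength acting along the arc:
Arc length L_a = R·θ = 14.4·(89.1°·π/180) = 14.4·1.5551 = 22.39 m
M_R = c_u·L_a·R = 22·22.39·14.4 = 7094.2 kN·m/m
M_D = W·d = 1876·4.54 = 8517.0 kN·m/m
FS = M_R / M_D = 7094.2 / 8517.0 = 0.833

FS = 0.83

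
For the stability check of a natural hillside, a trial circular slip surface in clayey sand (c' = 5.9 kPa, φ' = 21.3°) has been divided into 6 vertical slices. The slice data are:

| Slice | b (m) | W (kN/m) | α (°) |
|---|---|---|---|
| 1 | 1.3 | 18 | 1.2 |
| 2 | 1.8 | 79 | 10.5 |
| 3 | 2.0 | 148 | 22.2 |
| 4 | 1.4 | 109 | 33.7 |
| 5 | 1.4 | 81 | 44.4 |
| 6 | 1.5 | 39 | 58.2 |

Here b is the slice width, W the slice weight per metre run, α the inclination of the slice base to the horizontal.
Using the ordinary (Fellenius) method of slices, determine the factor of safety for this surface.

Ordinary method of slices: FS = Σ[c'·Δl_i + (W_i cosα_i)·tanφ'] / Σ W_i sinα_i, with Δl_i = b_i / cosα_i.
Slice 1: Δl = 1.3/cos1.2° = 1.300 m; N'_1 = 18·cos1.2° = 18.0; c'Δl = 7.67; W sinα = 0.4
Slice 2: Δl = 1.8/cos10.5° = 1.831 m; N'_2 = 79·cos10.5° = 77.7; c'Δl = 10.80; W sinα = 14.4
Slice 3: Δl = 2.0/cos22.2° = 2.160 m; N'_3 = 148·cos22.2° = 137.0; c'Δl = 12.74; W sinα = 55.9
Slice 4: Δl = 1.4/cos33.7° = 1.683 m; N'_4 = 109·cos33.7° = 90.7; c'Δl = 9.93; W sinα = 60.5
Slice 5: Δl = 1.4/cos44.4° = 1.959 m; N'_5 = 81·cos44.4° = 57.9; c'Δl = 11.56; W sinα = 56.7
Slice 6: Δl = 1.5/cos58.2° = 2.847 m; N'_6 = 39·cos58.2° = 20.6; c'Δl = 16.79; W sinα = 33.1
Σc'Δl = 69.5 kN/m; ΣN' = 401.8 kN/m; ΣW sinα = 221.0 kN/m
Resisting = 69.5 + 401.8·tan21.3° = 69.5 + 156.7 = 226.2 kN/m
FS = 226.2 / 221.0 = 1.023

FS = 1.02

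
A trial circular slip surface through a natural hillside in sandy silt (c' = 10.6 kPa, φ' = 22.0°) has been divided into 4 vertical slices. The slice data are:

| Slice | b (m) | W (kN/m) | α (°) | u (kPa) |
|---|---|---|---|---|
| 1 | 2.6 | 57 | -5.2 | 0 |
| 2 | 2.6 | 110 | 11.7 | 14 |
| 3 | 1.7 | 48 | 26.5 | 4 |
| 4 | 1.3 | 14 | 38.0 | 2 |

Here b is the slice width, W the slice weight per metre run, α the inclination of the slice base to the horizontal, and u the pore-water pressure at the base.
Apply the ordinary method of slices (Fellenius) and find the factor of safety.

FS = 3.44

Ordinary method of slices: FS = Σ[c'·Δl_i + (W_i cosα_i − u_i·Δl_i)·tanφ'] / Σ W_i sinα_i, with Δl_i = b_i / cosα_i.
Slice 1: Δl = 2.6/cos(-5.2°) = 2.611 m; N'_1 = 57·cos(-5.2°) − 0·2.611 = 56.8; c'Δl = 27.67; W sinα = -5.2
Slice 2: Δl = 2.6/cos11.7° = 2.655 m; N'_2 = 110·cos11.7° − 14·2.655 = 70.5; c'Δl = 28.14; W sinα = 22.3
Slice 3: Δl = 1.7/cos26.5° = 1.900 m; N'_3 = 48·cos26.5° − 4·1.900 = 35.4; c'Δl = 20.14; W sinα = 21.4
Slice 4: Δl = 1.3/cos38.0° = 1.650 m; N'_4 = 14·cos38.0° − 2·1.650 = 7.7; c'Δl = 17.49; W sinα = 8.6
Σc'Δl = 93.4 kN/m; ΣN' = 170.4 kN/m; ΣW sinα = 47.2 kN/m
Resisting = 93.4 + 170.4·tan22.0° = 93.4 + 68.8 = 162.3 kN/m
FS = 162.3 / 47.2 = 3.440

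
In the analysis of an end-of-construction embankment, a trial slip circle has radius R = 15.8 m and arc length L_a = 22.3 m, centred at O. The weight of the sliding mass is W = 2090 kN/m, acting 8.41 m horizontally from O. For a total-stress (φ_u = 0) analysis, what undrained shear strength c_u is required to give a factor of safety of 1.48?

c_u = 73.8 kPa

FS = c_u·L_a·R / (W·d), so c_u = FS·W·d / (L_a·R).
c_u = 1.48·2090·8.41 / (22.30·15.8) = 26013.8 / 352.34 = 73.83 kPa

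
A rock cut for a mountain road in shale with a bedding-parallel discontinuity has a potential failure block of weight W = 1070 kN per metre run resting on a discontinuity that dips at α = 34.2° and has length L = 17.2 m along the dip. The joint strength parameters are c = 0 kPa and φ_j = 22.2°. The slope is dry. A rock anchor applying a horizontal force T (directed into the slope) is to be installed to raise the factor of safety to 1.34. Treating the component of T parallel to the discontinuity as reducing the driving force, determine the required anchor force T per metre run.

Resolving forces along and normal to the sliding plane, with the horizontal anchor force T adding T·sinα to the effective normal force and T·cosα acting up the plane against the driving force:
FS = [cL + (W cosα + T sinα) tanφ_j] / [W sinα − T cosα]
Without the anchor: N' = 885.0 kN/m, driving T_d = 601.4 kN/m, resisting R = 0·17.2 + 885.0·tan22.2° = 361.2 kN/m, FS = 0.60.
Setting FS = 1.34 and solving for T:
1.34·(601.4 − T cos34.2°) = 361.2 + T sin34.2°·tan22.2°
T·(sin34.2°·tan22.2° + 1.34·cos34.2°) = 1.34·601.4 − 361.2
T·(0.5621·0.4081 + 1.34·0.8271) = 805.9 − 361.2 = 444.8
T·1.3377 = 444.8
T = 332.5 kN/m

T = 332 kN/m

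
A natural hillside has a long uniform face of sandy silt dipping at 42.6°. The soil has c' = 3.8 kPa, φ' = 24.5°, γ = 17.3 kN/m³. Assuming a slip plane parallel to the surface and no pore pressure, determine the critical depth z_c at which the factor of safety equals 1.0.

z_c = 0.87 m

Setting FS = 1.00 in FS = [c' + γz cos²β tanφ'] / [γz sinβ cosβ] and solving for z:
z = c' / [γ cosβ (FS·sinβ − cosβ·tanφ')]
  = 3.8 / [17.3·cos42.6°·(1.00·sin42.6° − cos42.6°·tan24.5°)]
  = 3.8 / [17.3·0.7361·(1.00·0.6769 − 0.7361·0.4557)]
  = 3.8 / 4.3478 = 0.874 m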